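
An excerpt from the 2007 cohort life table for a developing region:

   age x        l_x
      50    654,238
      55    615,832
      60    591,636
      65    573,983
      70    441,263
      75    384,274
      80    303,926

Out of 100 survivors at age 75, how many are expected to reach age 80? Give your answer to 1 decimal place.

79.1

The relevant probability is 303,926/384,274 = 0.790910.
Expected number = 100 × 0.790910 = 79.1.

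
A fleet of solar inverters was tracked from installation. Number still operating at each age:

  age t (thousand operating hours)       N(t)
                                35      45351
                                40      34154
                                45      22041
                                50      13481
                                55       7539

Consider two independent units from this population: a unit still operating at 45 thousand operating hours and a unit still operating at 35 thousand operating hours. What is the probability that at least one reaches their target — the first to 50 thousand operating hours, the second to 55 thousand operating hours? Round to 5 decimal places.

0.67619

p₁ = N(50)/N(45) = 13481/22041 = 0.611633; p₂ = N(55)/N(35) = 7539/45351 = 0.166237.
P(at least one) = 1 − (1−p₁)(1−p₂) = 1 − 0.388367 × 0.833763 = 0.676194.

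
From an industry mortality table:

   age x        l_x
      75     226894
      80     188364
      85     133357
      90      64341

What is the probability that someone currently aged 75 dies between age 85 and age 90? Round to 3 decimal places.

0.304

This is the probability of reaching 85 but not 90, conditional on being alive at 75: (l_85 − l_90) / l_75.
= (133357 − 64341) / 226894 = 69016 / 226894 = 0.304177.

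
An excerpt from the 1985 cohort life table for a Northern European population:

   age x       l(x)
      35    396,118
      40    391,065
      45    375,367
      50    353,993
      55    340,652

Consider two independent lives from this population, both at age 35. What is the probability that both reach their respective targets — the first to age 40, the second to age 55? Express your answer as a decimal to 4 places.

p₁ = l(40)/l(35) = 391,065/396,118 = 0.987244; p₂ = l(55)/l(35) = 340,652/396,118 = 0.859976.
P(both) = p₁ × p₂ = 0.987244 × 0.859976 = 0.849006.

0.8490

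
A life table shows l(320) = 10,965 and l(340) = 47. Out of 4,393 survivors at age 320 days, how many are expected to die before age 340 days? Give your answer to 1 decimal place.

The relevant probability is 1 − 47/10,965 = 0.995714.
Expected number = 4,393 × 0.995714 = 4374.2.

4374.2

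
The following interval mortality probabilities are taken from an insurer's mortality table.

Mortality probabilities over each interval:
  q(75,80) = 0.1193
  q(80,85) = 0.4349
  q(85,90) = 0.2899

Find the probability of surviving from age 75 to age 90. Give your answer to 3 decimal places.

0.353

P(survive 75→90) = (1 − 0.1193) × (1 − 0.4349) × (1 − 0.2899).
= 0.8807 × 0.5651 × 0.7101 = 0.353405.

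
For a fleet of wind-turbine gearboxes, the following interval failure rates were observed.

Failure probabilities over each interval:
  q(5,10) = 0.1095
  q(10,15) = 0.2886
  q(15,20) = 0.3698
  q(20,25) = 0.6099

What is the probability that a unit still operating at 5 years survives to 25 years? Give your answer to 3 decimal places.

0.156

Chaining the interval survival probabilities: (1 − 0.1095) × (1 − 0.2886) × (1 − 0.3698) × (1 − 0.6099).
= 0.8905 × 0.7114 × 0.6302 × 0.3901 = 0.155741.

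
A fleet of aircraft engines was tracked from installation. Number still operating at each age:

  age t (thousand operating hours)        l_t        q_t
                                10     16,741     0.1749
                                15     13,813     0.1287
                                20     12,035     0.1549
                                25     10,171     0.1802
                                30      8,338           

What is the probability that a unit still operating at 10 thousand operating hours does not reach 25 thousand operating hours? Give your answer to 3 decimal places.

P(fail before 25 | operational at 10) = 1 − l_25/l_10 = 1 − 10,171/16,741 = (6,570)/16,741 = 0.392450.

0.392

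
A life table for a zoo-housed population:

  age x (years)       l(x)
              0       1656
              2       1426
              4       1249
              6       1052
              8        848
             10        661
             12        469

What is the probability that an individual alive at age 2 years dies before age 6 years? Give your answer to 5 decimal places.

P(die before 6 | alive at 2) = 1 − l(6)/l(2) = 1 − 1052/1426 = (374)/1426 = 0.262272.

0.26227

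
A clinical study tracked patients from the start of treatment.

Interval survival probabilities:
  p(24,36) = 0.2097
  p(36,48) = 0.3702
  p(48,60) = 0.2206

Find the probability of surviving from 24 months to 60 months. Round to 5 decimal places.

The overall survival probability is 0.2097 × 0.3702 × 0.2206.
= 0.017125.

0.01713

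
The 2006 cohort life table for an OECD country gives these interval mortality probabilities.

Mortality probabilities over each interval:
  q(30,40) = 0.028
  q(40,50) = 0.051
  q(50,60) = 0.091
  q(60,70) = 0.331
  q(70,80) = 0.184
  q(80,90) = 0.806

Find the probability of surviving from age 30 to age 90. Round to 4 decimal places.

P(survive 30→90) = (1 − 0.028) × (1 − 0.051) × (1 − 0.091) × (1 − 0.331) × (1 − 0.184) × (1 − 0.806).
= 0.972 × 0.949 × 0.909 × 0.669 × 0.816 × 0.194 = 0.088800.

0.0888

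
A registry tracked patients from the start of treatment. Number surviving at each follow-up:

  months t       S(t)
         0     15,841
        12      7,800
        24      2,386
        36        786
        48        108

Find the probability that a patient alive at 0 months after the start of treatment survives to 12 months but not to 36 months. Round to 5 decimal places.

0.44278

This is the probability of reaching 12 but not 36, conditional on being alive at 0: (S(12) − S(36)) / S(0).
= (7,800 − 786) / 15,841 = 7,014 / 15,841 = 0.442775.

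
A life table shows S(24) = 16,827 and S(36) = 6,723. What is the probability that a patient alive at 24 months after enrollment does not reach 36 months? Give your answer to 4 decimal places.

P(die before 36 | alive at 24) = 1 − S(36)/S(24) = 1 − 6,723/16,827 = (10,104)/16,827 = 0.600464.

0.6005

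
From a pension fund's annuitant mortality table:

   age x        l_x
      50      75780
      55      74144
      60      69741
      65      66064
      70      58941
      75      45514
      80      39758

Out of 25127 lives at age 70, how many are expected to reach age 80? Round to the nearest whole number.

16949

The relevant probability is 39758/58941 = 0.674539.
Expected number = 25127 × 0.674539 = 16949.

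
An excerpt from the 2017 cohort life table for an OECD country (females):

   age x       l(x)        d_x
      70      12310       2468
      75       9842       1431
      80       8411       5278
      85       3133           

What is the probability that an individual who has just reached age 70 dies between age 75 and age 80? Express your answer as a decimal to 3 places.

This is the probability of reaching 75 but not 80, conditional on being alive at 70: (l(75) − l(80)) / l(70).
= (9842 − 8411) / 12310 = 1431 / 12310 = 0.116247.

0.116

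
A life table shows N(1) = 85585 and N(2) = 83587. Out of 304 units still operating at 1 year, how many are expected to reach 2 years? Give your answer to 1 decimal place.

The relevant probability is 83587/85585 = 0.976655.
Expected number = 304 × 0.976655 = 296.9.

296.9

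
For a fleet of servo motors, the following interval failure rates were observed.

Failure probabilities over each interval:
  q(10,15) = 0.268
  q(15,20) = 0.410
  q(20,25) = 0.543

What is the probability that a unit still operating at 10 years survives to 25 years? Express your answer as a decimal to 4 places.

Chaining the interval survival probabilities: (1 − 0.268) × (1 − 0.410) × (1 − 0.543).
= 0.732 × 0.590 × 0.457 = 0.197369.

0.1974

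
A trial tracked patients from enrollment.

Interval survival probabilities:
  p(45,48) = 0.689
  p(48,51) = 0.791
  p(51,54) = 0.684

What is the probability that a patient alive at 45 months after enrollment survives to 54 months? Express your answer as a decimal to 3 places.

0.373

Chaining the interval survival probabilities: 0.689 × 0.791 × 0.684.
= 0.372779.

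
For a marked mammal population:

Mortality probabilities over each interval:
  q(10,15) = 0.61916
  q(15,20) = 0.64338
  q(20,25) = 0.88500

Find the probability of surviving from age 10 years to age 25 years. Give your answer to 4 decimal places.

P(survive 10→25) = (1 − 0.61916) × (1 − 0.64338) × (1 − 0.88500).
= 0.38084 × 0.35662 × 0.11500 = 0.015619.

0.0156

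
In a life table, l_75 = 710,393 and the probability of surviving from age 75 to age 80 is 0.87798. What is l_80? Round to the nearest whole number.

623711

l_80 = l_75 × p = 710,393 × 0.87798 = 623711.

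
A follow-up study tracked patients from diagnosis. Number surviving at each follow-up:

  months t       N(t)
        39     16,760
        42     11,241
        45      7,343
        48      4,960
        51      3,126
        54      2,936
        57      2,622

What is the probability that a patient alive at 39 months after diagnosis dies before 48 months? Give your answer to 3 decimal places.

P(die before 48 | alive at 39) = 1 − N(48)/N(39) = 1 − 4,960/16,760 = (11,800)/16,760 = 0.704057.

0.704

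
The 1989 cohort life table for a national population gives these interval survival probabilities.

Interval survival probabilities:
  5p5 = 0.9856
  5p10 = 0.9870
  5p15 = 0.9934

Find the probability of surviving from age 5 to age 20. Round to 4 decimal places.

15p5 = 0.9856 × 0.9870 × 0.9934.
= 0.966367.

0.9664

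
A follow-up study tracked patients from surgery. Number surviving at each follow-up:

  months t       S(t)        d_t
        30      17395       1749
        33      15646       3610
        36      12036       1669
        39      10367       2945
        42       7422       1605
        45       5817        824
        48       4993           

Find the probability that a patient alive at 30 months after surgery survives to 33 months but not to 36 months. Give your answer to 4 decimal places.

0.2075

This is the probability of reaching 33 but not 36, conditional on being alive at 30: (S(33) − S(36)) / S(30).
= (15646 − 12036) / 17395 = 3610 / 17395 = 0.207531.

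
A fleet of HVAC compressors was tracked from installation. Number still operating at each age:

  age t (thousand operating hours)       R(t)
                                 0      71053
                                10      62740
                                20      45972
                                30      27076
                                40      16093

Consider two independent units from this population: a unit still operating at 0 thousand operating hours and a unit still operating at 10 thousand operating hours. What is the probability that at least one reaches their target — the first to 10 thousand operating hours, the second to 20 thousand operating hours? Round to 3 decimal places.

0.969

p₁ = R(10)/R(0) = 62740/71053 = 0.883003; p₂ = R(20)/R(10) = 45972/62740 = 0.732738.
P(at least one) = 1 − (1−p₁)(1−p₂) = 1 − 0.116997 × 0.267262 = 0.968731.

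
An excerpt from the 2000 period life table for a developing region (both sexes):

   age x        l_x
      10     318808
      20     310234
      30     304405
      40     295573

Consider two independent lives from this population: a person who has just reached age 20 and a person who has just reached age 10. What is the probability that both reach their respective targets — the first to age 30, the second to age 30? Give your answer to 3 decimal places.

0.937

p₁ = l_30/l_20 = 304405/310234 = 0.981211; p₂ = l_30/l_10 = 304405/318808 = 0.954822.
P(both) = p₁ × p₂ = 0.981211 × 0.954822 = 0.936882.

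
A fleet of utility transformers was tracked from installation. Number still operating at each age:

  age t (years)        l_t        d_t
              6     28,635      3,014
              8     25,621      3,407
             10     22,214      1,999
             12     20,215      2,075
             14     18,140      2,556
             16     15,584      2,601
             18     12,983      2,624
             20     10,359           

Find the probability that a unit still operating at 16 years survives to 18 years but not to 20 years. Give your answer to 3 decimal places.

This is the probability of reaching 18 but not 20, conditional on being operational at 16: (l_18 − l_20) / l_16.
= (12,983 − 10,359) / 15,584 = 2,624 / 15,584 = 0.168378.

0.168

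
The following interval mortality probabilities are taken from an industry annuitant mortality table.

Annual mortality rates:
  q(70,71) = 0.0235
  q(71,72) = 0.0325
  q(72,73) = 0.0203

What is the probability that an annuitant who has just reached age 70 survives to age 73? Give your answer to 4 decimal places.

0.9256

Chaining the interval survival probabilities: (1 − 0.0235) × (1 − 0.0325) × (1 − 0.0203).
= 0.9765 × 0.9675 × 0.9797 = 0.925585.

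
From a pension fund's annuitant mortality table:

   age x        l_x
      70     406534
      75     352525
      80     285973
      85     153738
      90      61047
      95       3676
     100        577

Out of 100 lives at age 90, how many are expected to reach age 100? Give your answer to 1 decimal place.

The relevant probability is 577/61047 = 0.009452.
Expected number = 100 × 0.009452 = 0.9.

0.9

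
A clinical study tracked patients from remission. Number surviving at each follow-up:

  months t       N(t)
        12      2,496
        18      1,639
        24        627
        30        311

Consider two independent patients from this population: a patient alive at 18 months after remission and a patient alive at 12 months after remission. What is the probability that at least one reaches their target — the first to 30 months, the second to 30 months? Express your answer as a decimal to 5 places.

p₁ = N(30)/N(18) = 311/1,639 = 0.189750; p₂ = N(30)/N(12) = 311/2,496 = 0.124599.
P(at least one) = 1 − (1−p₁)(1−p₂) = 1 − 0.810250 × 0.875401 = 0.290706.

0.29071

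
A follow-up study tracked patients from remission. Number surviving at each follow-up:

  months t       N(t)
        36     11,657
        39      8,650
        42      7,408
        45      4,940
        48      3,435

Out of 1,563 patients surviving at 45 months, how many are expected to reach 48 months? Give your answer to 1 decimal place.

The relevant probability is 3,435/4,940 = 0.695344.
Expected number = 1,563 × 0.695344 = 1086.8.

1086.8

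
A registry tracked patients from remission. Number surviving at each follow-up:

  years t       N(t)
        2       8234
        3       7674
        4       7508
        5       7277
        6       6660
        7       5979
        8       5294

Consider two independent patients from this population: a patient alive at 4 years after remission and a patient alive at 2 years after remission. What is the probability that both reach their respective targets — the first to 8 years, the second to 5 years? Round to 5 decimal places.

0.62316

p₁ = N(8)/N(4) = 5294/7508 = 0.705115; p₂ = N(5)/N(2) = 7277/8234 = 0.883775.
P(both) = p₁ × p₂ = 0.705115 × 0.883775 = 0.623163.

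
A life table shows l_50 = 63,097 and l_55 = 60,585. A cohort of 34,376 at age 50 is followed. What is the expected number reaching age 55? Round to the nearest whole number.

33007

The relevant probability is 60,585/63,097 = 0.960188.
Expected number = 34,376 × 0.960188 = 33007.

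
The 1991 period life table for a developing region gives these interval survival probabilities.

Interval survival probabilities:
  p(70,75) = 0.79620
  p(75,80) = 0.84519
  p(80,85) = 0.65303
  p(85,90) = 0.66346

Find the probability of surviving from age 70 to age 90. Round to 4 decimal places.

Chaining the interval survival probabilities: 0.79620 × 0.84519 × 0.65303 × 0.66346.
= 0.291558.

0.2916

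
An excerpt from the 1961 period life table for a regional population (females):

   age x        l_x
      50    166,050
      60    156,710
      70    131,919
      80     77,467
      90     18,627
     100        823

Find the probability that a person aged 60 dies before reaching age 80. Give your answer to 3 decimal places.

0.506

P(die before 80 | alive at 60) = 1 − l_80/l_60 = 1 − 77,467/156,710 = (79,243)/156,710 = 0.505667.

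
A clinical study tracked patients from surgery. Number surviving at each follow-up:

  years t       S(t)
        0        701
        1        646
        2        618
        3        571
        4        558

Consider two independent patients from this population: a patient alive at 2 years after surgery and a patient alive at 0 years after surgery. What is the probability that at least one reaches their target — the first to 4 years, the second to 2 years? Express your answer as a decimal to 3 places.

0.989

p₁ = S(4)/S(2) = 558/618 = 0.902913; p₂ = S(2)/S(0) = 618/701 = 0.881598.
P(at least one) = 1 − (1−p₁)(1−p₂) = 1 − 0.097087 × 0.118402 = 0.988505.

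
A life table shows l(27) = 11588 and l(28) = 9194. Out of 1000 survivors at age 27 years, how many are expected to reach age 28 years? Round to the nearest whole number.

793

The relevant probability is 9194/11588 = 0.793407.
Expected number = 1000 × 0.793407 = 793.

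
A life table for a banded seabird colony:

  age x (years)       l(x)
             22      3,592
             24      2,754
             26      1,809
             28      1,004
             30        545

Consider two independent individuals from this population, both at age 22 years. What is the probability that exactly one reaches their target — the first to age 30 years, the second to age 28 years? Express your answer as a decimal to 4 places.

0.3464

p₁ = l(30)/l(22) = 545/3,592 = 0.151726; p₂ = l(28)/l(22) = 1,004/3,592 = 0.279510.
P(exactly one) = p₁(1−p₂) + (1−p₁)p₂ = 0.109317 + 0.237101 = 0.346418.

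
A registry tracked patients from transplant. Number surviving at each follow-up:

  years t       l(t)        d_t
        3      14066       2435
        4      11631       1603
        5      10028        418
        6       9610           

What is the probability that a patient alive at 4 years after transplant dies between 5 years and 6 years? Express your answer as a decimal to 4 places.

0.0359

This is the probability of reaching 5 but not 6, conditional on being alive at 4: (l(5) − l(6)) / l(4).
= (10028 − 9610) / 11631 = 418 / 11631 = 0.035938.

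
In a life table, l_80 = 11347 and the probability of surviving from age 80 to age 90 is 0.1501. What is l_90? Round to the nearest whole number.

1703

l_90 = l_80 × p = 11347 × 0.1501 = 1703.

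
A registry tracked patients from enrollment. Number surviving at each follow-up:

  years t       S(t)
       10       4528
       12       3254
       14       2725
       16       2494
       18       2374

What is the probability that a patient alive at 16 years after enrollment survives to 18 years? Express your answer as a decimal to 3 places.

0.952

The conditional survival probability is S(18)/S(16) = 2374/2494 = 0.951885.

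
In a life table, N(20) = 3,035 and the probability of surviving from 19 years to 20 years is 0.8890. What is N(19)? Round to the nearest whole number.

N(19) = N(20) / p = 3,035 / 0.8890 = 3414.

3414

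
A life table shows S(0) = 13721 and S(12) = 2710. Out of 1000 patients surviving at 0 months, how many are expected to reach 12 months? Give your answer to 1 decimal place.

197.5

The relevant probability is 2710/13721 = 0.197507.
Expected number = 1000 × 0.197507 = 197.5.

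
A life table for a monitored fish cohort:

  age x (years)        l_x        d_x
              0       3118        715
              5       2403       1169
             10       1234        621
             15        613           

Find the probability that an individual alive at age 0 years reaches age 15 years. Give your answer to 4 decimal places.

0.1966

The conditional survival probability is l_15/l_0 = 613/3118 = 0.196600.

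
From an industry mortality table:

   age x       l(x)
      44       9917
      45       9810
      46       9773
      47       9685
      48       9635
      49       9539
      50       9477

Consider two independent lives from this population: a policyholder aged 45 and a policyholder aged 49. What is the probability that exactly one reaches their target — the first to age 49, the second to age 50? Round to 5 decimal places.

0.03377

p₁ = l(49)/l(45) = 9539/9810 = 0.972375; p₂ = l(50)/l(49) = 9477/9539 = 0.993500.
P(exactly one) = p₁(1−p₂) + (1−p₁)p₂ = 0.006320 + 0.027445 = 0.033766.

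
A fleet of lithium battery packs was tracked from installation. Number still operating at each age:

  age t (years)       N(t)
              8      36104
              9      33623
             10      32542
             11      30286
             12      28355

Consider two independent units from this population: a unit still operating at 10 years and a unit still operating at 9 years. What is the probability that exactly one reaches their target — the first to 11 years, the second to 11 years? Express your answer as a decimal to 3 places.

p₁ = N(11)/N(10) = 30286/32542 = 0.930674; p₂ = N(11)/N(9) = 30286/33623 = 0.900752.
P(exactly one) = p₁(1−p₂) + (1−p₁)p₂ = 0.092368 + 0.062446 = 0.154813.

0.155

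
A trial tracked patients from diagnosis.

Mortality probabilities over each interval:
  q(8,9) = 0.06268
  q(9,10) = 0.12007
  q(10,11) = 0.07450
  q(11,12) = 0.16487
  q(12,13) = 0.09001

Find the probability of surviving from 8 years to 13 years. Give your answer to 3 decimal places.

0.580

Survival from 8 to 13 is the product of surviving each interval: (1 − 0.06268) × (1 − 0.12007) × (1 − 0.07450) × (1 − 0.16487) × (1 − 0.09001).
= 0.93732 × 0.87993 × 0.92550 × 0.83513 × 0.90999 = 0.580100.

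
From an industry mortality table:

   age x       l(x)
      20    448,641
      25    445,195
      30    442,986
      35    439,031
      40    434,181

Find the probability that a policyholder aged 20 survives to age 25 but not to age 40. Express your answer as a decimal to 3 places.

This is the probability of reaching 25 but not 40, conditional on being alive at 20: (l(25) − l(40)) / l(20).
= (445,195 − 434,181) / 448,641 = 11,014 / 448,641 = 0.024550.

0.025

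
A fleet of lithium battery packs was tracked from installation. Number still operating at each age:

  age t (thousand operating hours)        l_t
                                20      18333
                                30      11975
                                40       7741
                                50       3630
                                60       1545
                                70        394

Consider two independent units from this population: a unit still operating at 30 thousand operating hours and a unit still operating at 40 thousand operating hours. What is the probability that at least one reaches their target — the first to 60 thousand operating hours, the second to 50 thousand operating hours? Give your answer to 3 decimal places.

0.537

p₁ = l_60/l_30 = 1545/11975 = 0.129019; p₂ = l_50/l_40 = 3630/7741 = 0.468932.
P(at least one) = 1 − (1−p₁)(1−p₂) = 1 − 0.870981 × 0.531068 = 0.537450.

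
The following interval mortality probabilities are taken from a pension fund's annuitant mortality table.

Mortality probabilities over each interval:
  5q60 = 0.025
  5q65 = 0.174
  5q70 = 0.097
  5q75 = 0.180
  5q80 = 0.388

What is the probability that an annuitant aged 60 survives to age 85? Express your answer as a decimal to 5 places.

25p60 = (1 − 0.025) × (1 − 0.174) × (1 − 0.097) × (1 − 0.180) × (1 − 0.388).
= 0.975 × 0.826 × 0.903 × 0.820 × 0.612 = 0.364954.

0.36495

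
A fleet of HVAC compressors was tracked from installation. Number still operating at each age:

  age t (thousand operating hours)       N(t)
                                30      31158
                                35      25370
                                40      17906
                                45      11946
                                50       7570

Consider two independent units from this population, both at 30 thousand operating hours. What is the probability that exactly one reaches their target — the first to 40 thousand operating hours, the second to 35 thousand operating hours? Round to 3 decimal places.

p₁ = N(40)/N(30) = 17906/31158 = 0.574684; p₂ = N(35)/N(30) = 25370/31158 = 0.814237.
P(exactly one) = p₁(1−p₂) + (1−p₁)p₂ = 0.106755 + 0.346308 = 0.453063.

0.453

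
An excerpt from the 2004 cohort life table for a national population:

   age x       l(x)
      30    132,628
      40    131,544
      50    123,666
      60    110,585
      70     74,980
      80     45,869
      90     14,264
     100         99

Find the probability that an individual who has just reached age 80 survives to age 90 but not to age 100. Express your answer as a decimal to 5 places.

This is the probability of reaching 90 but not 100, conditional on being alive at 80: (l(90) − l(100)) / l(80).
= (14,264 − 99) / 45,869 = 14,165 / 45,869 = 0.308814.

0.30881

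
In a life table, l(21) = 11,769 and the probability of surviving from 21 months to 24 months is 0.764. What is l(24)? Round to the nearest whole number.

8992

l(24) = l(21) × p = 11,769 × 0.764 = 8992.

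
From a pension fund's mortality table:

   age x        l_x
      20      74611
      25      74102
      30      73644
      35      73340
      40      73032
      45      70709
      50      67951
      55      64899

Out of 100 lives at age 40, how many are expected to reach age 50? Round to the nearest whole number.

93

The relevant probability is 67951/73032 = 0.930428.
Expected number = 100 × 0.930428 = 93.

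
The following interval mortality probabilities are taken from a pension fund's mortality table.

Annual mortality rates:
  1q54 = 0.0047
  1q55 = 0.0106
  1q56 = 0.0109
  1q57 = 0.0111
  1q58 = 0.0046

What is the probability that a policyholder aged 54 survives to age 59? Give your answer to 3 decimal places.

0.959

Survival from 54 to 59 is the product of surviving each interval: (1 − 0.0047) × (1 − 0.0106) × (1 − 0.0109) × (1 − 0.0111) × (1 − 0.0046).
= 0.9953 × 0.9894 × 0.9891 × 0.9889 × 0.9954 = 0.958774.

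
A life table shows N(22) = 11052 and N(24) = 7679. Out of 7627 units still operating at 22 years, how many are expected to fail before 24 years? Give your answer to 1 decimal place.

2327.7

The relevant probability is 1 − 7679/11052 = 0.305194.
Expected number = 7627 × 0.305194 = 2327.7.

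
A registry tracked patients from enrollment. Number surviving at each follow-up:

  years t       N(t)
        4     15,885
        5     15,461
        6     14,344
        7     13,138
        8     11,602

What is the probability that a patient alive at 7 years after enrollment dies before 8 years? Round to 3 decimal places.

0.117

P(die before 8 | alive at 7) = 1 − N(8)/N(7) = 1 − 11,602/13,138 = (1,536)/13,138 = 0.116913.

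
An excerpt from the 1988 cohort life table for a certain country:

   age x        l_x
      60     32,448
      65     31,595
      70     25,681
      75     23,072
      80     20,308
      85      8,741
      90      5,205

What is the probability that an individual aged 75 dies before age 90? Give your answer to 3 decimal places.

P(die before 90 | alive at 75) = 1 − l_90/l_75 = 1 − 5,205/23,072 = (17,867)/23,072 = 0.774402.

0.774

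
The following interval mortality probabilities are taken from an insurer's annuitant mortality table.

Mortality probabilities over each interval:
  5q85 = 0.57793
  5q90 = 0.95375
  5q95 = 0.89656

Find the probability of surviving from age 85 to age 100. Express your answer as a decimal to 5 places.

15p85 = (1 − 0.57793) × (1 − 0.95375) × (1 − 0.89656).
= 0.42207 × 0.04625 × 0.10344 = 0.002019.

0.00202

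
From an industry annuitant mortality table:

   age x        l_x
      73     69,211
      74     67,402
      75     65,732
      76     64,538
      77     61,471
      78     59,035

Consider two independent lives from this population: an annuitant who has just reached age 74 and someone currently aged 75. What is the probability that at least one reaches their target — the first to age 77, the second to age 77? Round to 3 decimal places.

p₁ = l_77/l_74 = 61,471/67,402 = 0.912006; p₂ = l_77/l_75 = 61,471/65,732 = 0.935176.
P(at least one) = 1 − (1−p₁)(1−p₂) = 1 − 0.087994 × 0.064824 = 0.994296.

0.994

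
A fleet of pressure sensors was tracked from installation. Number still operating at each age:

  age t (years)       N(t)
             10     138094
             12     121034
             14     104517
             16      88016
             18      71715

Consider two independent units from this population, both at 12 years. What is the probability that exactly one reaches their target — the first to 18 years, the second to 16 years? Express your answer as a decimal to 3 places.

0.458

p₁ = N(18)/N(12) = 71715/121034 = 0.592519; p₂ = N(16)/N(12) = 88016/121034 = 0.727201.
P(exactly one) = p₁(1−p₂) + (1−p₁)p₂ = 0.161639 + 0.296321 = 0.457959.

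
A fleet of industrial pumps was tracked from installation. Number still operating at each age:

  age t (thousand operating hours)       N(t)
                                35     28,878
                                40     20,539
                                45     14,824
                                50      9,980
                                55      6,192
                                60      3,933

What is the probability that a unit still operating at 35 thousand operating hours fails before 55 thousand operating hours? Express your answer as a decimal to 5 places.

P(fail before 55 | operational at 35) = 1 − N(55)/N(35) = 1 − 6,192/28,878 = (22,686)/28,878 = 0.785581.

0.78558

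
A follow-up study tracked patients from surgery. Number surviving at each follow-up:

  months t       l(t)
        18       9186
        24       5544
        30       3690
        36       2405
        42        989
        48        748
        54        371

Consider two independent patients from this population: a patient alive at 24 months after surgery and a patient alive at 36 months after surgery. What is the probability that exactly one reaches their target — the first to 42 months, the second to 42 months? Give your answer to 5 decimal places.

p₁ = l(42)/l(24) = 989/5544 = 0.178391; p₂ = l(42)/l(36) = 989/2405 = 0.411227.
P(exactly one) = p₁(1−p₂) + (1−p₁)p₂ = 0.105032 + 0.337868 = 0.442900.

0.44290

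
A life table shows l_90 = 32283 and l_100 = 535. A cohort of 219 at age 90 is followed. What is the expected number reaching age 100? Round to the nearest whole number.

4

The relevant probability is 535/32283 = 0.016572.
Expected number = 219 × 0.016572 = 4.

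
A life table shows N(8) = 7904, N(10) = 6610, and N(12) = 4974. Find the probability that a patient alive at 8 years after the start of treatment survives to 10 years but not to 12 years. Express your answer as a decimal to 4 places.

This is the probability of reaching 10 but not 12, conditional on being alive at 8: (N(10) − N(12)) / N(8).
= (6610 − 4974) / 7904 = 1636 / 7904 = 0.206984.

0.2070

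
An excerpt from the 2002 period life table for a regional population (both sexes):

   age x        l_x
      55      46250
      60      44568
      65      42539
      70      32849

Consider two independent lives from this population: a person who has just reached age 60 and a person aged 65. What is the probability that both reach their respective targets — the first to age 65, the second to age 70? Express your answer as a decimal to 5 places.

p₁ = l_65/l_60 = 42539/44568 = 0.954474; p₂ = l_70/l_65 = 32849/42539 = 0.772209.
P(both) = p₁ × p₂ = 0.954474 × 0.772209 = 0.737053.

0.73705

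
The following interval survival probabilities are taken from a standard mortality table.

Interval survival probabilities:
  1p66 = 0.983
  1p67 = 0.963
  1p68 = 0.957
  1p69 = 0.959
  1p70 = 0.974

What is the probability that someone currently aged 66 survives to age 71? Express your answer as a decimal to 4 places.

Chaining the interval survival probabilities: 0.983 × 0.963 × 0.957 × 0.959 × 0.974.
= 0.846193.

0.8462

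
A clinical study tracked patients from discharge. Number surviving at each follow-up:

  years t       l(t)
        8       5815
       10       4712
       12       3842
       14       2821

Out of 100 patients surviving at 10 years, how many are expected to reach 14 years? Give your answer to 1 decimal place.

59.9

The relevant probability is 2821/4712 = 0.598684.
Expected number = 100 × 0.598684 = 59.9.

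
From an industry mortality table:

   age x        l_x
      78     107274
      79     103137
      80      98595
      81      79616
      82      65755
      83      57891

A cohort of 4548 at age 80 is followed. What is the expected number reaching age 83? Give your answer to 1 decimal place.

The relevant probability is 57891/98595 = 0.587160.
Expected number = 4548 × 0.587160 = 2670.4.

2670.4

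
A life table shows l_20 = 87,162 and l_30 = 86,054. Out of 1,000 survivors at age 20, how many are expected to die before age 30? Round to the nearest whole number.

The relevant probability is 1 − 86,054/87,162 = 0.012712.
Expected number = 1,000 × 0.012712 = 13.

13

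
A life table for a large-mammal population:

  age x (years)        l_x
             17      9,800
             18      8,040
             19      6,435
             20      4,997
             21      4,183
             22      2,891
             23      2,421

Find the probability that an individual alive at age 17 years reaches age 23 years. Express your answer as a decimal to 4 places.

0.2470

The conditional survival probability is l_23/l_17 = 2,421/9,800 = 0.247041.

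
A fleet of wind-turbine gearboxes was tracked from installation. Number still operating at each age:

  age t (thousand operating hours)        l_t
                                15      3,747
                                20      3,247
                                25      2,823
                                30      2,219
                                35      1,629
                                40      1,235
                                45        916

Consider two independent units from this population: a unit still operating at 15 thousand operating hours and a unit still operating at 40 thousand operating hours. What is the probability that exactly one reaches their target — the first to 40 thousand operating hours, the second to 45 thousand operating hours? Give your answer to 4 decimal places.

p₁ = l_40/l_15 = 1,235/3,747 = 0.329597; p₂ = l_45/l_40 = 916/1,235 = 0.741700.
P(exactly one) = p₁(1−p₂) + (1−p₁)p₂ = 0.085135 + 0.497238 = 0.582373.

0.5824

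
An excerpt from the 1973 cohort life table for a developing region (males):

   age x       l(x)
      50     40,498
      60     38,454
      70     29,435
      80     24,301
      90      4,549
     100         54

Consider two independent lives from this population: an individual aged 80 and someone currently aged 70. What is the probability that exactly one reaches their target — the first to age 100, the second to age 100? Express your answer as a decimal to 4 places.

0.0040

p₁ = l(100)/l(80) = 54/24,301 = 0.002222; p₂ = l(100)/l(70) = 54/29,435 = 0.001835.
P(exactly one) = p₁(1−p₂) + (1−p₁)p₂ = 0.002218 + 0.001831 = 0.004049.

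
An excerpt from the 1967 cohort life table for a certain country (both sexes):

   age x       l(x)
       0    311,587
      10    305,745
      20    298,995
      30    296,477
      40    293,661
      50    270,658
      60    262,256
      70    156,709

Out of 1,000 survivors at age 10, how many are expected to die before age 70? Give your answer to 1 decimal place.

The relevant probability is 1 − 156,709/305,745 = 0.487452.
Expected number = 1,000 × 0.487452 = 487.5.

487.5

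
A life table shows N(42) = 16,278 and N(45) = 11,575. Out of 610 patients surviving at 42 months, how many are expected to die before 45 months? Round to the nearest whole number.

176

The relevant probability is 1 − 11,575/16,278 = 0.288918.
Expected number = 610 × 0.288918 = 176.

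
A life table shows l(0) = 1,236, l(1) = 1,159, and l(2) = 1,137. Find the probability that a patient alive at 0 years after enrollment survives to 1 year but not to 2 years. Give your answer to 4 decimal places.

0.0178

This is the probability of reaching 1 but not 2, conditional on being alive at 0: (l(1) − l(2)) / l(0).
= (1,159 − 1,137) / 1,236 = 22 / 1,236 = 0.017799.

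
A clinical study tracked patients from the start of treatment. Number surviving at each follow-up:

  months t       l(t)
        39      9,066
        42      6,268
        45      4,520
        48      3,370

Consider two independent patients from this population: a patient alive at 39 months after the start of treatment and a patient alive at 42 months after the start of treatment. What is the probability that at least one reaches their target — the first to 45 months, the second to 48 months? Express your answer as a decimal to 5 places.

p₁ = l(45)/l(39) = 4,520/9,066 = 0.498566; p₂ = l(48)/l(42) = 3,370/6,268 = 0.537652.
P(at least one) = 1 − (1−p₁)(1−p₂) = 1 − 0.501434 × 0.462348 = 0.768163.

0.76816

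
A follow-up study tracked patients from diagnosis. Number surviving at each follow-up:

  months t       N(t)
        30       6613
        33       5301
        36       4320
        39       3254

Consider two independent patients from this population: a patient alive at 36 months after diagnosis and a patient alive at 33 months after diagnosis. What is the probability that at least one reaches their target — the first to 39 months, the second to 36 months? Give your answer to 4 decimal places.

p₁ = N(39)/N(36) = 3254/4320 = 0.753241; p₂ = N(36)/N(33) = 4320/5301 = 0.814941.
P(at least one) = 1 − (1−p₁)(1−p₂) = 1 − 0.246759 × 0.185059 = 0.954335.

0.9543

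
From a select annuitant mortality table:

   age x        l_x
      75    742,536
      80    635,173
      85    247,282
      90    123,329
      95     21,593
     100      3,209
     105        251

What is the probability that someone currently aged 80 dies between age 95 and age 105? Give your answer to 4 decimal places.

We want 15|10q80 = (l_95 − l_105)/l_80.
This is the probability of reaching 95 but not 105, conditional on being alive at 80: (l_95 − l_105) / l_80.
= (21,593 − 251) / 635,173 = 21,342 / 635,173 = 0.033600.

0.0336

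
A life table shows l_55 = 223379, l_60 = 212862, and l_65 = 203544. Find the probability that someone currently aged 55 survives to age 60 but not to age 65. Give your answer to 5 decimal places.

0.04171

We want 5|5q55 = (l_60 − l_65)/l_55.
This is the probability of reaching 60 but not 65, conditional on being alive at 55: (l_60 − l_65) / l_55.
= (212862 − 203544) / 223379 = 9318 / 223379 = 0.041714.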